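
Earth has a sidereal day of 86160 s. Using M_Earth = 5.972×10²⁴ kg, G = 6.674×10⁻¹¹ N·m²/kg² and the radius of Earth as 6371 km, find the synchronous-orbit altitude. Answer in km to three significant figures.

μ = GM = 6.674×10⁻¹¹ × 5.972×10²⁴ = 3.986×10¹⁴ m³/s².
A synchronous orbit has period T, so by Kepler's third law a = (μT²/4π²)^(1/3).
μT²/4π² = 3.986×10¹⁴ × (8.616×10⁴)² / 39.48 = 7.495×10²² m³.
a = 4.216×10⁷ m = 42162 km.
Altitude h = a − R = 42162 − 6371 = 35791 km.

h_sync ≈ 35800 km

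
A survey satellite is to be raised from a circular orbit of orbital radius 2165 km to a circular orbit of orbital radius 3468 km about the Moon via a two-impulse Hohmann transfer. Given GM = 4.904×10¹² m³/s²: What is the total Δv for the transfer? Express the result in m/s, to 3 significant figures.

r₁ = 2165 km = 2.165×10⁶ m.
r₂ = 3468 km = 3.468×10⁶ m.
Transfer ellipse a_t = (r₁ + r₂)/2 = 2.816×10⁶ m.
At r₁: circular v_c1 = √(μ/r₁) = 1505 m/s; transfer-perilune v_p = √[μ(2/r₁ − 1/a_t)] = 1670 m/s.
Δv₁ = v_p − v_c1 = 165.0 m/s.
At r₂: circular v_c2 = √(μ/r₂) = 1189 m/s; transfer-apolune v_a = √[μ(2/r₂ − 1/a_t)] = 1043 m/s.
Δv₂ = v_c2 − v_a = 146.6 m/s.
Total Δv = Δv₁ + Δv₂ = 311.6 m/s.

Δv_total ≈ 312 m/s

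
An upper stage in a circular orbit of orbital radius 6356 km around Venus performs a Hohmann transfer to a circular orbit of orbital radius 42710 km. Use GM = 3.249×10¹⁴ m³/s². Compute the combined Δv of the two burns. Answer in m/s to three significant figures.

Δv_total ≈ 3640 m/s

r₁ = 6356 km = 6.356×10⁶ m.
r₂ = 42710 km = 4.271×10⁷ m.
Transfer ellipse a_t = (r₁ + r₂)/2 = 2.453×10⁷ m.
At r₁: circular v_c1 = √(μ/r₁) = 7150 m/s; transfer-periapsis v_p = √[μ(2/r₁ − 1/a_t)] = 9433 m/s.
Δv₁ = v_p − v_c1 = 2284 m/s.
At r₂: circular v_c2 = √(μ/r₂) = 2758 m/s; transfer-apoapsis v_a = √[μ(2/r₂ − 1/a_t)] = 1404 m/s.
Δv₂ = v_c2 − v_a = 1354 m/s.
Total Δv = Δv₁ + Δv₂ = 3638 m/s.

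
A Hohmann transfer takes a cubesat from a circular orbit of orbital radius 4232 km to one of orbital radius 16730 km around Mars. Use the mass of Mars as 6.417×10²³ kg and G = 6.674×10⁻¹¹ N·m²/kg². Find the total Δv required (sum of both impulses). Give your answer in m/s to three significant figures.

Δv_total ≈ 1420 m/s

μ = GM = 6.674×10⁻¹¹ × 6.417×10²³ = 4.283×10¹³ m³/s².
r₁ = 4232 km = 4.232×10⁶ m.
r₂ = 16730 km = 1.673×10⁷ m.
Transfer ellipse a_t = (r₁ + r₂)/2 = 1.048×10⁷ m.
At r₁: circular v_c1 = √(μ/r₁) = 3181 m/s; transfer-periapsis v_p = √[μ(2/r₁ − 1/a_t)] = 4019 m/s.
Δv₁ = v_p − v_c1 = 838.0 m/s.
At r₂: circular v_c2 = √(μ/r₂) = 1600 m/s; transfer-apoapsis v_a = √[μ(2/r₂ − 1/a_t)] = 1017 m/s.
Δv₂ = v_c2 − v_a = 583.3 m/s.
Total Δv = Δv₁ + Δv₂ = 1421 m/s.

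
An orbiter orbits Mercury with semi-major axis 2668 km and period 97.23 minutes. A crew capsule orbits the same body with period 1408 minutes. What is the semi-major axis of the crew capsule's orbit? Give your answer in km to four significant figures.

a₂ ≈ 15850 km

Kepler's third law: a³ ∝ T², so a₂ = a₁ (T₂/T₁)^(2/3).
T₂/T₁ = 14.48, (T₂/T₁)^(2/3) = 5.941.
a₂ = 2668 × 5.941 = 15850 km.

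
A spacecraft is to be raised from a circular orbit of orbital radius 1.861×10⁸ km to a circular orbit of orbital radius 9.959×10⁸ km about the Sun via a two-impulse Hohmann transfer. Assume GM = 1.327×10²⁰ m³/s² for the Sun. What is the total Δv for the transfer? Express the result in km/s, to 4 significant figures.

r₁ = 1.861×10⁸ km = 1.861×10¹¹ m.
r₂ = 9.959×10⁸ km = 9.959×10¹¹ m.
Transfer ellipse a_t = (r₁ + r₂)/2 = 5.910×10¹¹ m.
At r₁: circular v_c1 = √(μ/r₁) = 26700 m/s; transfer-perihelion v_p = √[μ(2/r₁ − 1/a_t)] = 34660 m/s.
Δv₁ = v_p − v_c1 = 7961 m/s.
At r₂: circular v_c2 = √(μ/r₂) = 11540 m/s; transfer-aphelion v_a = √[μ(2/r₂ − 1/a_t)] = 6477 m/s.
Δv₂ = v_c2 − v_a = 5066 m/s.
Total Δv = Δv₁ + Δv₂ = 13030 m/s = 13.03 km/s.

Δv_total ≈ 13.03 km/s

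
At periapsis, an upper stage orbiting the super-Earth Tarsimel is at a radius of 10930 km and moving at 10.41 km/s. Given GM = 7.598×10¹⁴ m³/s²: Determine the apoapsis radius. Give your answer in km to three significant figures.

r_p = 1.093×10⁷ m.
Specific energy ε = v²/2 − μ/r = -1.533×10⁷ J/kg, so a = −μ/(2ε) = 2.478×10⁷ m.
The apsides satisfy r_p + r_a = 2a, so the apoapsis radius is 2a − r_p = 3.863×10⁷ m = 38630 km.

apoapsis radius ≈ 38600 km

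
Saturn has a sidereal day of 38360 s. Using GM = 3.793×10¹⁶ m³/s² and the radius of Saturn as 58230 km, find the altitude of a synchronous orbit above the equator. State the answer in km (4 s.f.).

h_sync ≈ 54000 km

A synchronous orbit has period T, so by Kepler's third law a = (μT²/4π²)^(1/3).
μT²/4π² = 3.793×10¹⁶ × (3.836×10⁴)² / 39.48 = 1.414×10²⁴ m³.
a = 1.122×10⁸ m = 1.1223×10⁵ km.
Altitude h = a − R = 1.1223×10⁵ − 58230 = 54005 km.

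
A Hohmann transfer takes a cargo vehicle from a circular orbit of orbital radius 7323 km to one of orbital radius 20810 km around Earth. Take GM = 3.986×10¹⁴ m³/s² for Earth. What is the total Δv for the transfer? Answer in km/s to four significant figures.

r₁ = 7323 km = 7.323×10⁶ m.
r₂ = 20810 km = 2.081×10⁷ m.
Transfer ellipse a_t = (r₁ + r₂)/2 = 1.407×10⁷ m.
At r₁: circular v_c1 = √(μ/r₁) = 7378 m/s; transfer-perigee v_p = √[μ(2/r₁ − 1/a_t)] = 8974 m/s.
Δv₁ = v_p − v_c1 = 1596 m/s.
At r₂: circular v_c2 = √(μ/r₂) = 4377 m/s; transfer-apogee v_a = √[μ(2/r₂ − 1/a_t)] = 3158 m/s.
Δv₂ = v_c2 − v_a = 1219 m/s.
Total Δv = Δv₁ + Δv₂ = 2815 m/s = 2.815 km/s.

Δv_total ≈ 2.815 km/s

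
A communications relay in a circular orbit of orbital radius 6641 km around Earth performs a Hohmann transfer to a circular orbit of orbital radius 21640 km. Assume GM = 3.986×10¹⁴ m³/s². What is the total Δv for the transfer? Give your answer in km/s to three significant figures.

r₁ = 6641 km = 6.641×10⁶ m.
r₂ = 21640 km = 2.164×10⁷ m.
Transfer ellipse a_t = (r₁ + r₂)/2 = 1.414×10⁷ m.
At r₁: circular v_c1 = √(μ/r₁) = 7747 m/s; transfer-perigee v_p = √[μ(2/r₁ − 1/a_t)] = 9584 m/s.
Δv₁ = v_p − v_c1 = 1837 m/s.
At r₂: circular v_c2 = √(μ/r₂) = 4292 m/s; transfer-apogee v_a = √[μ(2/r₂ − 1/a_t)] = 2941 m/s.
Δv₂ = v_c2 − v_a = 1351 m/s.
Total Δv = Δv₁ + Δv₂ = 3187 m/s = 3.187 km/s.

Δv_total ≈ 3.19 km/s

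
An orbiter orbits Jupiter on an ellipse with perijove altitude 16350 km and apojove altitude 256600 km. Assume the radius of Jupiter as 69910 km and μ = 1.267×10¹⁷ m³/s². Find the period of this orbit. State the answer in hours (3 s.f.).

T ≈ 14.5 hours

r_p = 69910 + 16350 = 86260 km = 8.6260×10⁷ m.
r_a = 69910 + 256600 = 326510 km = 3.2651×10⁸ m.
Semi-major axis a = (r_p + r_a)/2 = (86260 + 3.2651×10⁵)/2 = 2.0638×10⁵ km = 2.064×10⁸ m.
By Kepler's third law T = 2π√(a³/μ) = 2π × 8.330×10³ = 5.234×10⁴ s.
= 14.54 hours.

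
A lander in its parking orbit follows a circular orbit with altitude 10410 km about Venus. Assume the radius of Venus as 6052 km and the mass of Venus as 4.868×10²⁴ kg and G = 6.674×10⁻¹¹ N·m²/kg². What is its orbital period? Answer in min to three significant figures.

μ = GM = 6.674×10⁻¹¹ × 4.868×10²⁴ = 3.249×10¹⁴ m³/s².
r = 6052 + 10410 = 16462 km = 1.6462×10⁷ m.
Kepler's third law: T = 2π√(r³/μ) = 2π√((1.646×10⁷)³ / 3.249×10¹⁴).
r³/μ = 1.373×10⁷ s², so T = 2π × 3.706×10³ = 2.328×10⁴ s.
Converting: 2.328×10⁴ s ÷ 60.00 = 388.0 min.

T ≈ 388 min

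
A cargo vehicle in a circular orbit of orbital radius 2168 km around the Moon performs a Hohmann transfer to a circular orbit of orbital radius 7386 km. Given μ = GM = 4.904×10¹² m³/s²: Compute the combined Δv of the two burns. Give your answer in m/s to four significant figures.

r₁ = 2168 km = 2.168×10⁶ m.
r₂ = 7386 km = 7.386×10⁶ m.
Transfer ellipse a_t = (r₁ + r₂)/2 = 4.777×10⁶ m.
At r₁: circular v_c1 = √(μ/r₁) = 1504 m/s; transfer-perilune v_p = √[μ(2/r₁ − 1/a_t)] = 1870 m/s.
Δv₁ = v_p − v_c1 = 366.1 m/s.
At r₂: circular v_c2 = √(μ/r₂) = 814.8 m/s; transfer-apolune v_a = √[μ(2/r₂ − 1/a_t)] = 548.9 m/s.
Δv₂ = v_c2 − v_a = 265.9 m/s.
Total Δv = Δv₁ + Δv₂ = 632.0 m/s.

Δv_total ≈ 632.0 m/s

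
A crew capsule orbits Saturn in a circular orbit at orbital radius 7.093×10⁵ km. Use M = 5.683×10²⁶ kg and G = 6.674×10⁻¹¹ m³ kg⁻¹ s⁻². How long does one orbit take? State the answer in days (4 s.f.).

μ = GM = 6.674×10⁻¹¹ × 5.683×10²⁶ = 3.793×10¹⁶ m³/s².
r = 7.093×10⁵ km = 7.093×10⁸ m.
Kepler's third law: T = 2π√(r³/μ) = 2π√((7.093×10⁸)³ / 3.793×10¹⁶).
r³/μ = 9.409×10⁹ s², so T = 2π × 9.700×10⁴ = 6.095×10⁵ s.
Converting: 6.095×10⁵ s ÷ 86400 = 7.054 days.

T ≈ 7.054 days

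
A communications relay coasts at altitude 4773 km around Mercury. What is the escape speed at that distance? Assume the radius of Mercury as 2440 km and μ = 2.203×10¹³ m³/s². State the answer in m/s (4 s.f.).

r = 2440 + 4773 = 7213.0 km = 7.2130×10⁶ m.
Escape speed v_esc = √(2μ/r) = √(2 × 2.203×10¹³ / 7.213×10⁶) = √(6.108×10⁶) = 2472 m/s.

v_esc ≈ 2472 m/s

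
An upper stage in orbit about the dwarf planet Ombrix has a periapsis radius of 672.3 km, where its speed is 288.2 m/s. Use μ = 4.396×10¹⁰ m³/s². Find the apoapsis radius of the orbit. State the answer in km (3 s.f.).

apoapsis radius ≈ 1170 km

r_p = 6.723×10⁵ m.
Specific energy ε = v²/2 − μ/r = -2.386×10⁴ J/kg, so a = −μ/(2ε) = 9.213×10⁵ m.
The apsides satisfy r_p + r_a = 2a, so the apoapsis radius is 2a − r_p = 1.170×10⁶ m = 1170.3 km.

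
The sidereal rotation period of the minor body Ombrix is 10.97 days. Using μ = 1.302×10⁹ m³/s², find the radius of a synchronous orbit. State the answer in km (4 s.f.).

r_sync ≈ 3094 km

T = 10.97 days = 9.478×10⁵ s.
A synchronous orbit has period T, so by Kepler's third law a = (μT²/4π²)^(1/3).
μT²/4π² = 1.302×10⁹ × (9.478×10⁵)² / 39.48 = 2.963×10¹⁹ m³.
a = 3.094×10⁶ m = 3094.3 km.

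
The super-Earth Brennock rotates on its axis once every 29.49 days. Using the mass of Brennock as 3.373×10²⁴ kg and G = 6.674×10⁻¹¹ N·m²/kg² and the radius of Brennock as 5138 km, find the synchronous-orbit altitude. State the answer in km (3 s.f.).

h_sync ≈ 3.28×10⁵ km

μ = GM = 6.674×10⁻¹¹ × 3.373×10²⁴ = 2.251×10¹⁴ m³/s².
T = 29.49 days = 2.548×10⁶ s.
A synchronous orbit has period T, so by Kepler's third law a = (μT²/4π²)^(1/3).
μT²/4π² = 2.251×10¹⁴ × (2.548×10⁶)² / 39.48 = 3.702×10²⁵ m³.
a = 3.333×10⁸ m = 3.3328×10⁵ km.
Altitude h = a − R = 3.3328×10⁵ − 5138 = 3.2814×10⁵ km.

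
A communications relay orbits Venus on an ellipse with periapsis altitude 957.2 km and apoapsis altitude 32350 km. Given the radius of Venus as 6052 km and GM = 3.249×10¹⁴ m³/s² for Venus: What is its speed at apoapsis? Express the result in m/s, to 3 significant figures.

v ≈ 1620 m/s

r_p = 6052 + 957.2 = 7009.2 km = 7.0092×10⁶ m.
r_a = 6052 + 32350 = 38402 km = 3.8402×10⁷ m.
Semi-major axis a = (r_p + r_a)/2 = 22706 km = 2.271×10⁷ m.
Vis-viva: v² = μ(2/r − 1/a) = 3.249×10¹⁴ × (5.208×10⁻⁸ − 4.404×10⁻⁸) = 2.612×10⁶ m²/s².
v = 1616 m/s.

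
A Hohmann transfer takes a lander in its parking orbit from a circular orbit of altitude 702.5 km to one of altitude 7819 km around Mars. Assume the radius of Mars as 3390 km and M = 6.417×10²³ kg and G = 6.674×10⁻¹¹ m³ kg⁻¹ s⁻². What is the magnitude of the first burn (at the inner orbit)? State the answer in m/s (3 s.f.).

Δv ≈ 681 m/s

μ = GM = 6.674×10⁻¹¹ × 6.417×10²³ = 4.283×10¹³ m³/s².
r₁ = 3390 + 702.5 = 4092.5 km = 4.0925×10⁶ m.
r₂ = 3390 + 7819 = 11209 km = 1.1209×10⁷ m.
Transfer ellipse a_t = (r₁ + r₂)/2 = 7.651×10⁶ m.
At r₁: circular v_c1 = √(μ/r₁) = 3235 m/s; transfer-periapsis v_p = √[μ(2/r₁ − 1/a_t)] = 3916 m/s.
Δv₁ = v_p − v_c1 = 680.7 m/s.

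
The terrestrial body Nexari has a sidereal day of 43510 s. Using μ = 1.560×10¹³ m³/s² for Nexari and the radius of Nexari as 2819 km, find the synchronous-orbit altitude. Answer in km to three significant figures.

h_sync ≈ 6260 km

A synchronous orbit has period T, so by Kepler's third law a = (μT²/4π²)^(1/3).
μT²/4π² = 1.560×10¹³ × (4.351×10⁴)² / 39.48 = 7.481×10²⁰ m³.
a = 9.078×10⁶ m = 9077.8 km.
Altitude h = a − R = 9077.8 − 2819 = 6258.8 km.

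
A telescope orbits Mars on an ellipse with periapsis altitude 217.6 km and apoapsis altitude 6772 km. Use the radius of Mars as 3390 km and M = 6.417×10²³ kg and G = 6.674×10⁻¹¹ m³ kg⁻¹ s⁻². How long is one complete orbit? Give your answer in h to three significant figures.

T ≈ 4.82 h

μ = GM = 6.674×10⁻¹¹ × 6.417×10²³ = 4.283×10¹³ m³/s².
r_p = 3390 + 217.6 = 3607.6 km = 3.6076×10⁶ m.
r_a = 3390 + 6772 = 10162 km = 1.0162×10⁷ m.
Semi-major axis a = (r_p + r_a)/2 = (3607.6 + 10162)/2 = 6884.8 km = 6.885×10⁶ m.
By Kepler's third law T = 2π√(a³/μ) = 2π × 2.760×10³ = 1.734×10⁴ s.
= 4.818 h.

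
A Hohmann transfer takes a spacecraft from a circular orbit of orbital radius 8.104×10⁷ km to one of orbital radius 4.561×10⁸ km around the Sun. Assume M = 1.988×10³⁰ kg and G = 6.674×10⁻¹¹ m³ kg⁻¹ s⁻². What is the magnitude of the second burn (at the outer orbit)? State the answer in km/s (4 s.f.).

Δv ≈ 7.687 km/s

μ = GM = 6.674×10⁻¹¹ × 1.988×10³⁰ = 1.327×10²⁰ m³/s².
r₁ = 8.104×10⁷ km = 8.104×10¹⁰ m.
r₂ = 4.561×10⁸ km = 4.561×10¹¹ m.
Transfer ellipse a_t = (r₁ + r₂)/2 = 2.686×10¹¹ m.
At r₁: circular v_c1 = √(μ/r₁) = 40460 m/s; transfer-perihelion v_p = √[μ(2/r₁ − 1/a_t)] = 52730 m/s.
At r₂: circular v_c2 = √(μ/r₂) = 17060 m/s; transfer-aphelion v_a = √[μ(2/r₂ − 1/a_t)] = 9369 m/s.
Δv₂ = v_c2 − v_a = 7687 m/s.
= 7.687 km/s.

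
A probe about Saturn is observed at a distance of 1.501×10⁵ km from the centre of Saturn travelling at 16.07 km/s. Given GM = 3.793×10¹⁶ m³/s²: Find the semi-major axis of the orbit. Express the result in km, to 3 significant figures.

r = 1.501×10⁸ m.
Specific orbital energy ε = v²/2 − μ/r = (16070)²/2 − 3.793×10¹⁶/1.501×10⁸ = -1.236×10⁸ J/kg.
Since ε = −μ/(2a), a = −μ/(2ε) = 1.535×10⁸ m = 1.5347×10⁵ km.

a ≈ 1.53×10⁵ km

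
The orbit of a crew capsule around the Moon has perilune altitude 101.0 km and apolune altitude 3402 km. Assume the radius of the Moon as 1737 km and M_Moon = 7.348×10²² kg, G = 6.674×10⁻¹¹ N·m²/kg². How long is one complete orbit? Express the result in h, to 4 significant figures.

μ = GM = 6.674×10⁻¹¹ × 7.348×10²² = 4.904×10¹² m³/s².
r_p = 1737 + 101.0 = 1838.0 km = 1.8380×10⁶ m.
r_a = 1737 + 3402 = 5139.0 km = 5.1390×10⁶ m.
Semi-major axis a = (r_p + r_a)/2 = (1838.0 + 5139.0)/2 = 3488.5 km = 3.488×10⁶ m.
By Kepler's third law T = 2π√(a³/μ) = 2π × 2.942×10³ = 1.849×10⁴ s.
= 5.135 h.

T ≈ 5.135 h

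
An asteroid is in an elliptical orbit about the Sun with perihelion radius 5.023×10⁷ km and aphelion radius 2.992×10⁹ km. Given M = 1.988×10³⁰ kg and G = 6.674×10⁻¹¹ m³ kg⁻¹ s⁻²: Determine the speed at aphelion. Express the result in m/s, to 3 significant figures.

v ≈ 1210 m/s

μ = GM = 6.674×10⁻¹¹ × 1.988×10³⁰ = 1.327×10²⁰ m³/s².
Semi-major axis a = (r_p + r_a)/2 = 1.5211×10⁹ km = 1.521×10¹² m.
Vis-viva: v² = μ(2/r − 1/a) = 1.327×10²⁰ × (6.684×10⁻¹³ − 6.574×10⁻¹³) = 1.464×10⁶ m²/s².
v = 1210 m/s.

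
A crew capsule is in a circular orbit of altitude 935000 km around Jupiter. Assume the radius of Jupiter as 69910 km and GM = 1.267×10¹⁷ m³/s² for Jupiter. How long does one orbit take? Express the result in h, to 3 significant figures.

r = 69910 + 935000 = 1004900 km = 1.0049×10⁹ m.
Kepler's third law: T = 2π√(r³/μ) = 2π√((1.005×10⁹)³ / 1.267×10¹⁷).
r³/μ = 8.009×10⁹ s², so T = 2π × 8.950×10⁴ = 5.623×10⁵ s.
Converting: 5.623×10⁵ s ÷ 3600 = 156.2 h.

T ≈ 156 h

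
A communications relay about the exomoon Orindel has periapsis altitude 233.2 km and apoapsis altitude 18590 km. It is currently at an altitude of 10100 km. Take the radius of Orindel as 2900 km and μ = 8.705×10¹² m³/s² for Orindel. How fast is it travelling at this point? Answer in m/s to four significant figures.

r_p = 2900 + 233.2 = 3133.2 km = 3.1332×10⁶ m.
r_a = 2900 + 18590 = 21490 km = 2.1490×10⁷ m.
r = 2900 + 10100 = 13000 km = 1.300×10⁷ m.
Semi-major axis a = (r_p + r_a)/2 = 12312 km = 1.231×10⁷ m.
Vis-viva: v² = μ(2/r − 1/a) = 8.705×10¹² × (1.538×10⁻⁷ − 8.122×10⁻⁸) = 6.322×10⁵ m²/s².
v = 795.1 m/s.

v ≈ 795.1 m/s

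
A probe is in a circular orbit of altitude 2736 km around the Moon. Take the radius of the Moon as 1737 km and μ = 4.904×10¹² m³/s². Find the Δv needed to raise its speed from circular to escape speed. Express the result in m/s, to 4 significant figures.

r = 1737 + 2736 = 4473.0 km = 4.4730×10⁶ m.
Circular speed v_c = √(μ/r) = 1047 m/s.
Escape speed v_esc = √(2μ/r) = √2 × v_c = 1481 m/s.
Δv = v_esc − v_c = 433.7 m/s.

Δv ≈ 433.7 m/s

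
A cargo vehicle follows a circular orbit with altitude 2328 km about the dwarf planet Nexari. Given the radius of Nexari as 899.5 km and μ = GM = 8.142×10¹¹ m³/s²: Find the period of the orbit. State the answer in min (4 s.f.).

r = 899.5 + 2328 = 3227.5 km = 3.2275×10⁶ m.
Kepler's third law: T = 2π√(r³/μ) = 2π√((3.228×10⁶)³ / 8.142×10¹¹).
r³/μ = 4.129×10⁷ s², so T = 2π × 6.426×10³ = 4.038×10⁴ s.
Converting: 4.038×10⁴ s ÷ 60.00 = 672.9 min.

T ≈ 672.9 min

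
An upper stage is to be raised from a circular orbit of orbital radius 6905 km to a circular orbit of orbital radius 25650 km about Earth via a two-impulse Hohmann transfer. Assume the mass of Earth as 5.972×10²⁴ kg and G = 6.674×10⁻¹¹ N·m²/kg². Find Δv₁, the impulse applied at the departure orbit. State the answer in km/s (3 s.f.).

Δv ≈ 1.94 km/s

μ = GM = 6.674×10⁻¹¹ × 5.972×10²⁴ = 3.986×10¹⁴ m³/s².
r₁ = 6905 km = 6.905×10⁶ m.
r₂ = 25650 km = 2.565×10⁷ m.
Transfer ellipse a_t = (r₁ + r₂)/2 = 1.628×10⁷ m.
At r₁: circular v_c1 = √(μ/r₁) = 7598 m/s; transfer-perigee v_p = √[μ(2/r₁ − 1/a_t)] = 9537 m/s.
Δv₁ = v_p − v_c1 = 1940 m/s.
= 1.940 km/s.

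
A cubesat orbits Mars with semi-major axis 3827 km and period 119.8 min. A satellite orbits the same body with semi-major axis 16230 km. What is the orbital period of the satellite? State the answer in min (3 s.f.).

Kepler's third law: T² ∝ a³, so T₂ = T₁ (a₂/a₁)^(3/2).
a₂/a₁ = 4.241, (a₂/a₁)^(3/2) = 8.734.
T₂ = 119.8 × 8.734 = 1046 min.

T₂ ≈ 1050 min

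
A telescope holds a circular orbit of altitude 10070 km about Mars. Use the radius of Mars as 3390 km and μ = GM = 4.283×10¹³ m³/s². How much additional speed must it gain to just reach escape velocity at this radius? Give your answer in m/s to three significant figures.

Δv ≈ 739 m/s

r = 3390 + 10070 = 13460 km = 1.3460×10⁷ m.
Circular speed v_c = √(μ/r) = 1784 m/s.
Escape speed v_esc = √(2μ/r) = √2 × v_c = 2523 m/s.
Δv = v_esc − v_c = 738.9 m/s.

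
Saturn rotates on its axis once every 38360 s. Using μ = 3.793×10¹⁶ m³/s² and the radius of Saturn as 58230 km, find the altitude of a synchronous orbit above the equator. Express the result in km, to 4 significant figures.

h_sync ≈ 54000 km

A synchronous orbit has period T, so by Kepler's third law a = (μT²/4π²)^(1/3).
μT²/4π² = 3.793×10¹⁶ × (3.836×10⁴)² / 39.48 = 1.414×10²⁴ m³.
a = 1.122×10⁸ m = 1.1223×10⁵ km.
Altitude h = a − R = 1.1223×10⁵ − 58230 = 54005 km.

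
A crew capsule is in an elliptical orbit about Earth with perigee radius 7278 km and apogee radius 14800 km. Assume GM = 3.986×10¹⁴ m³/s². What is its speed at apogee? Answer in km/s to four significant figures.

Semi-major axis a = (r_p + r_a)/2 = 11039 km = 1.104×10⁷ m.
Vis-viva: v² = μ(2/r − 1/a) = 3.986×10¹⁴ × (1.351×10⁻⁷ − 9.059×10⁻⁸) = 1.776×10⁷ m²/s².
v = 4214 m/s = 4.214 km/s.

v ≈ 4.214 km/s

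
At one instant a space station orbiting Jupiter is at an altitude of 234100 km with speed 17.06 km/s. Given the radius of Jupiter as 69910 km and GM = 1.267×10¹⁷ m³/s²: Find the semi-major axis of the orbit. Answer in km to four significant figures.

a ≈ 2.336×10⁵ km

r = 69910 + 234100 = 3.0401×10⁵ km = 3.040×10⁸ m.
Vis-viva rearranged: 1/a = 2/r − v²/μ = 6.579×10⁻⁹ − 2.297×10⁻⁹ = 4.282×10⁻⁹ m⁻¹.
a = 2.336×10⁸ m = 2.3356×10⁵ km.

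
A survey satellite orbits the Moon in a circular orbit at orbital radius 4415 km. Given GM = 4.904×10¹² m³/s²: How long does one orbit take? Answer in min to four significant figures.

T ≈ 438.7 min

r = 4415 km = 4.415×10⁶ m.
Kepler's third law: T = 2π√(r³/μ) = 2π√((4.415×10⁶)³ / 4.904×10¹²).
r³/μ = 1.755×10⁷ s², so T = 2π × 4.189×10³ = 2.632×10⁴ s.
Converting: 2.632×10⁴ s ÷ 60.00 = 438.7 min.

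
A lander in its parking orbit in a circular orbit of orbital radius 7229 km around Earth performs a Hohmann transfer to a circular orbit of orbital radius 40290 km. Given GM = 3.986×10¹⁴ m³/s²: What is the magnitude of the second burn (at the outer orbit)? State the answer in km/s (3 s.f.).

Δv ≈ 1.41 km/s

r₁ = 7229 km = 7.229×10⁶ m.
r₂ = 40290 km = 4.029×10⁷ m.
Transfer ellipse a_t = (r₁ + r₂)/2 = 2.376×10⁷ m.
At r₁: circular v_c1 = √(μ/r₁) = 7426 m/s; transfer-perigee v_p = √[μ(2/r₁ − 1/a_t)] = 9670 m/s.
At r₂: circular v_c2 = √(μ/r₂) = 3145 m/s; transfer-apogee v_a = √[μ(2/r₂ − 1/a_t)] = 1735 m/s.
Δv₂ = v_c2 − v_a = 1410 m/s.
= 1.410 km/s.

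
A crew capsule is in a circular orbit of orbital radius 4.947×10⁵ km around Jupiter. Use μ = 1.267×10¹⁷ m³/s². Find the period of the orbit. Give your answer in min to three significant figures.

T ≈ 3240 min

r = 4.947×10⁵ km = 4.947×10⁸ m.
Kepler's third law: T = 2π√(r³/μ) = 2π√((4.947×10⁸)³ / 1.267×10¹⁷).
r³/μ = 9.555×10⁸ s², so T = 2π × 3.091×10⁴ = 1.942×10⁵ s.
Converting: 1.942×10⁵ s ÷ 60.00 = 3237 min.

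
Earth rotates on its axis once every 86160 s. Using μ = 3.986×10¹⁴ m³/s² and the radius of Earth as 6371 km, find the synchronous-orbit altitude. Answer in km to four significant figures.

h_sync ≈ 35790 km

A synchronous orbit has period T, so by Kepler's third law a = (μT²/4π²)^(1/3).
μT²/4π² = 3.986×10¹⁴ × (8.616×10⁴)² / 39.48 = 7.495×10²² m³.
a = 4.216×10⁷ m = 42163 km.
Altitude h = a − R = 42163 − 6371 = 35792 km.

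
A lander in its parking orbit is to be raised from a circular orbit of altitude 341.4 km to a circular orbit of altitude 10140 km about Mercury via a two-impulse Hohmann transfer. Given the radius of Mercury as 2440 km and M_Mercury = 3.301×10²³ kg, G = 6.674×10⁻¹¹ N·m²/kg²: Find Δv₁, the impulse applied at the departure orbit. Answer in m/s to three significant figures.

Δv ≈ 787 m/s

μ = GM = 6.674×10⁻¹¹ × 3.301×10²³ = 2.203×10¹³ m³/s².
r₁ = 2440 + 341.4 = 2781.4 km = 2.7814×10⁶ m.
r₂ = 2440 + 10140 = 12580 km = 1.2580×10⁷ m.
Transfer ellipse a_t = (r₁ + r₂)/2 = 7.681×10⁶ m.
At r₁: circular v_c1 = √(μ/r₁) = 2814 m/s; transfer-periherm v_p = √[μ(2/r₁ − 1/a_t)] = 3602 m/s.
Δv₁ = v_p − v_c1 = 787.4 m/s.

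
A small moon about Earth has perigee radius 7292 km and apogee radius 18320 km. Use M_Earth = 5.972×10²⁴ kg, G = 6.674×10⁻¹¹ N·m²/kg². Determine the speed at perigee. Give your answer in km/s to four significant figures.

v ≈ 8.843 km/s

μ = GM = 6.674×10⁻¹¹ × 5.972×10²⁴ = 3.986×10¹⁴ m³/s².
Semi-major axis a = (r_p + r_a)/2 = 12806 km = 1.281×10⁷ m.
Vis-viva: v² = μ(2/r − 1/a) = 3.986×10¹⁴ × (2.743×10⁻⁷ − 7.809×10⁻⁸) = 7.819×10⁷ m²/s².
v = 8843 m/s = 8.843 km/s.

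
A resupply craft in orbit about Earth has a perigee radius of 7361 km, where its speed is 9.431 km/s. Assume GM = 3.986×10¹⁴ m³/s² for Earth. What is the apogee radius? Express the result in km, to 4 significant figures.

r_p = 7.361×10⁶ m.
Specific energy ε = v²/2 − μ/r = -9.678×10⁶ J/kg, so a = −μ/(2ε) = 2.059×10⁷ m.
The apsides satisfy r_p + r_a = 2a, so the apogee radius is 2a − r_p = 3.382×10⁷ m = 33824 km.

apogee radius ≈ 33820 km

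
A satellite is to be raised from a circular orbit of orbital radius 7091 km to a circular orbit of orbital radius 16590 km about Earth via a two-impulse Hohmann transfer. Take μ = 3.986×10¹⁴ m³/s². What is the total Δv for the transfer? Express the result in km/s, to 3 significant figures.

r₁ = 7091 km = 7.091×10⁶ m.
r₂ = 16590 km = 1.659×10⁷ m.
Transfer ellipse a_t = (r₁ + r₂)/2 = 1.184×10⁷ m.
At r₁: circular v_c1 = √(μ/r₁) = 7497 m/s; transfer-perigee v_p = √[μ(2/r₁ − 1/a_t)] = 8875 m/s.
Δv₁ = v_p − v_c1 = 1377 m/s.
At r₂: circular v_c2 = √(μ/r₂) = 4902 m/s; transfer-apogee v_a = √[μ(2/r₂ − 1/a_t)] = 3793 m/s.
Δv₂ = v_c2 − v_a = 1108 m/s.
Total Δv = Δv₁ + Δv₂ = 2486 m/s = 2.486 km/s.

Δv_total ≈ 2.49 km/s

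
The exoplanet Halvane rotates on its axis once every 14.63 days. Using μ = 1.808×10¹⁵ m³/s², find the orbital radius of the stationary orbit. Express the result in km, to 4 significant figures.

T = 14.63 days = 1.264×10⁶ s.
A synchronous orbit has period T, so by Kepler's third law a = (μT²/4π²)^(1/3).
μT²/4π² = 1.808×10¹⁵ × (1.264×10⁶)² / 39.48 = 7.317×10²⁵ m³.
a = 4.183×10⁸ m = 4.1827×10⁵ km.

r_sync ≈ 4.183×10⁵ km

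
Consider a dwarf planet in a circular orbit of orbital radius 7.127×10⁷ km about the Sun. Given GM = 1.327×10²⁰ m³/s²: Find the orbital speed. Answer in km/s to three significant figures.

r = 7.127×10⁷ km = 7.127×10¹⁰ m.
For a circular orbit v = √(μ/r) = √(1.327×10²⁰ / 7.127×10¹⁰) = √(1.862×10⁹) = 43150 m/s.
That is 43.15 km/s.

v ≈ 43.2 km/s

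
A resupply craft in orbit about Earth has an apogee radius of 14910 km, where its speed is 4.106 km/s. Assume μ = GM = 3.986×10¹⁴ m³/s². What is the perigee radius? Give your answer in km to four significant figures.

perigee radius ≈ 6867 km

r_a = 1.491×10⁷ m.
Specific energy ε = v²/2 − μ/r = -1.830×10⁷ J/kg, so a = −μ/(2ε) = 1.089×10⁷ m.
The apsides satisfy r_p + r_a = 2a, so the perigee radius is 2a − r_a = 6.867×10⁶ m = 6866.5 km.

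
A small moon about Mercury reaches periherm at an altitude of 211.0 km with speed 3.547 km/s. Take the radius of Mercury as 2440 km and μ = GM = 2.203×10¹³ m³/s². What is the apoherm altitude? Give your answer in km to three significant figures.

r_p = 2440 + 211.0 = 2651.0 km = 2.651×10⁶ m.
Specific energy ε = v²/2 − μ/r = -2.019×10⁶ J/kg, so a = −μ/(2ε) = 5.454×10⁶ m.
The apsides satisfy r_p + r_a = 2a, so the apoherm radius is 2a − r_p = 8.258×10⁶ m = 8257.8 km.
Apoherm altitude = 8257.8 − 2440 = 5817.8 km.

apoherm altitude ≈ 5820 km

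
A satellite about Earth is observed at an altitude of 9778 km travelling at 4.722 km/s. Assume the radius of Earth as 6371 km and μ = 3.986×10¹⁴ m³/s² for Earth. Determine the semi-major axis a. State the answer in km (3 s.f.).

r = 6371 + 9778 = 16149 km = 1.615×10⁷ m.
Vis-viva rearranged: 1/a = 2/r − v²/μ = 1.238×10⁻⁷ − 5.594×10⁻⁸ = 6.791×10⁻⁸ m⁻¹.
a = 1.473×10⁷ m = 14726 km.

a ≈ 14700 km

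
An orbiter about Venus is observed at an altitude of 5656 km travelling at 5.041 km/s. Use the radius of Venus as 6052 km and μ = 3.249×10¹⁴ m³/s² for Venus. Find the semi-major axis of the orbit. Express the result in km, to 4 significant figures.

a ≈ 10800 km

r = 6052 + 5656 = 11708 km = 1.171×10⁷ m.
Vis-viva rearranged: 1/a = 2/r − v²/μ = 1.708×10⁻⁷ − 7.821×10⁻⁸ = 9.261×10⁻⁸ m⁻¹.
a = 1.080×10⁷ m = 10798 km.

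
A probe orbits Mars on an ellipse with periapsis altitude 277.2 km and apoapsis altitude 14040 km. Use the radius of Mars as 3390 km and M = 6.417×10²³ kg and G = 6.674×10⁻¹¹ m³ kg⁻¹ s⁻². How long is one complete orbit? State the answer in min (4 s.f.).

μ = GM = 6.674×10⁻¹¹ × 6.417×10²³ = 4.283×10¹³ m³/s².
r_p = 3390 + 277.2 = 3667.2 km = 3.6672×10⁶ m.
r_a = 3390 + 14040 = 17430 km = 1.7430×10⁷ m.
Semi-major axis a = (r_p + r_a)/2 = (3667.2 + 17430)/2 = 10549 km = 1.055×10⁷ m.
By Kepler's third law T = 2π√(a³/μ) = 2π × 5.235×10³ = 3.289×10⁴ s.
= 548.2 min.

T ≈ 548.2 min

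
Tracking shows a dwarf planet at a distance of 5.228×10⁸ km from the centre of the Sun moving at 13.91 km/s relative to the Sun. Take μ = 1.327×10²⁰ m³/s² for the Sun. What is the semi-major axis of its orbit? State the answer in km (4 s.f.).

a ≈ 4.224×10⁸ km

r = 5.228×10¹¹ m.
Vis-viva rearranged: 1/a = 2/r − v²/μ = 3.826×10⁻¹² − 1.458×10⁻¹² = 2.367×10⁻¹² m⁻¹.
a = 4.224×10¹¹ m = 4.2239×10⁸ km.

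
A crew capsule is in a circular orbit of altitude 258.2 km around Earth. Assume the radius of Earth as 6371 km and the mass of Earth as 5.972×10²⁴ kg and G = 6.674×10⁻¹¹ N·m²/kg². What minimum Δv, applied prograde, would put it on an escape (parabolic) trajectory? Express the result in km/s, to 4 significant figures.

μ = GM = 6.674×10⁻¹¹ × 5.972×10²⁴ = 3.986×10¹⁴ m³/s².
r = 6371 + 258.2 = 6629.2 km = 6.6292×10⁶ m.
Circular speed v_c = √(μ/r) = 7754 m/s.
Escape speed v_esc = √(2μ/r) = √2 × v_c = 10970 m/s.
Δv = v_esc − v_c = 3212 m/s = 3.212 km/s.

Δv ≈ 3.212 km/s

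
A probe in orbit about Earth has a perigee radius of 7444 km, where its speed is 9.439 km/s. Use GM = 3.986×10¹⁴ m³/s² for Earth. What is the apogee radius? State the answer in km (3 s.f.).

r_p = 7.444×10⁶ m.
Specific energy ε = v²/2 − μ/r = -8.999×10⁶ J/kg, so a = −μ/(2ε) = 2.215×10⁷ m.
The apsides satisfy r_p + r_a = 2a, so the apogee radius is 2a − r_p = 3.685×10⁷ m = 36849 km.

apogee radius ≈ 36800 km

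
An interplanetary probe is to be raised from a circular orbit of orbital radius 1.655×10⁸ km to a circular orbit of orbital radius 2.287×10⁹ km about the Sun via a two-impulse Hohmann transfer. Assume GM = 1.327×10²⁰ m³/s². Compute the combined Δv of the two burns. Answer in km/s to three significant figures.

Δv_total ≈ 15.2 km/s

r₁ = 1.655×10⁸ km = 1.655×10¹¹ m.
r₂ = 2.287×10⁹ km = 2.287×10¹² m.
Transfer ellipse a_t = (r₁ + r₂)/2 = 1.226×10¹² m.
At r₁: circular v_c1 = √(μ/r₁) = 28320 m/s; transfer-perihelion v_p = √[μ(2/r₁ − 1/a_t)] = 38670 m/s.
Δv₁ = v_p − v_c1 = 10350 m/s.
At r₂: circular v_c2 = √(μ/r₂) = 7617 m/s; transfer-aphelion v_a = √[μ(2/r₂ − 1/a_t)] = 2798 m/s.
Δv₂ = v_c2 − v_a = 4819 m/s.
Total Δv = Δv₁ + Δv₂ = 15170 m/s = 15.17 km/s.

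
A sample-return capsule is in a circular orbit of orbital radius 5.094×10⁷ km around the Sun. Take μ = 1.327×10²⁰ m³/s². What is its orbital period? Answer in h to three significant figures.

T ≈ 1740 h

r = 5.094×10⁷ km = 5.094×10¹⁰ m.
Kepler's third law: T = 2π√(r³/μ) = 2π√((5.094×10¹⁰)³ / 1.327×10²⁰).
r³/μ = 9.961×10¹¹ s², so T = 2π × 9.981×10⁵ = 6.271×10⁶ s.
Converting: 6.271×10⁶ s ÷ 3600 = 1742 h.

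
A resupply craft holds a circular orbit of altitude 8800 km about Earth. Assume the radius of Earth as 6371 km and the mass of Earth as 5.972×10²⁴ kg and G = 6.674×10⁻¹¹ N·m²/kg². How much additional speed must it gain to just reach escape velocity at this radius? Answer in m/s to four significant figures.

Δv ≈ 2123 m/s

μ = GM = 6.674×10⁻¹¹ × 5.972×10²⁴ = 3.986×10¹⁴ m³/s².
r = 6371 + 8800 = 15171 km = 1.5171×10⁷ m.
Circular speed v_c = √(μ/r) = 5126 m/s.
Escape speed v_esc = √(2μ/r) = √2 × v_c = 7249 m/s.
Δv = v_esc − v_c = 2123 m/s.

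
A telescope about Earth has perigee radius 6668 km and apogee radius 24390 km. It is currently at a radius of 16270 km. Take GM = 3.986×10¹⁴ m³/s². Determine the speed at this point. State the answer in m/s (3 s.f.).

v ≈ 4830 m/s

Semi-major axis a = (r_p + r_a)/2 = 15529 km = 1.553×10⁷ m.
Vis-viva: v² = μ(2/r − 1/a) = 3.986×10¹⁴ × (1.229×10⁻⁷ − 6.440×10⁻⁸) = 2.333×10⁷ m²/s².
v = 4830 m/s.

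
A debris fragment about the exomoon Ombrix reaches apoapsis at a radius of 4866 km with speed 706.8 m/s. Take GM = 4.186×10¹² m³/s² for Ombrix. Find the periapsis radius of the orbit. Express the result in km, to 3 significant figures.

periapsis radius ≈ 1990 km

r_a = 4.866×10⁶ m.
Specific energy ε = v²/2 − μ/r = -6.105×10⁵ J/kg, so a = −μ/(2ε) = 3.428×10⁶ m.
The apsides satisfy r_p + r_a = 2a, so the periapsis radius is 2a − r_a = 1.991×10⁶ m = 1991.0 km.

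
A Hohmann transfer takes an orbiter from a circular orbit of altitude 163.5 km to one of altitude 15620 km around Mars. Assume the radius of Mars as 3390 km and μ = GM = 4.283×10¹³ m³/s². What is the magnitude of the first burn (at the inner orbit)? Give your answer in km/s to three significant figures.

r₁ = 3390 + 163.5 = 3553.5 km = 3.5535×10⁶ m.
r₂ = 3390 + 15620 = 19010 km = 1.9010×10⁷ m.
Transfer ellipse a_t = (r₁ + r₂)/2 = 1.128×10⁷ m.
At r₁: circular v_c1 = √(μ/r₁) = 3472 m/s; transfer-periapsis v_p = √[μ(2/r₁ − 1/a_t)] = 4507 m/s.
Δv₁ = v_p − v_c1 = 1035 m/s.
= 1.035 km/s.

Δv ≈ 1.03 km/s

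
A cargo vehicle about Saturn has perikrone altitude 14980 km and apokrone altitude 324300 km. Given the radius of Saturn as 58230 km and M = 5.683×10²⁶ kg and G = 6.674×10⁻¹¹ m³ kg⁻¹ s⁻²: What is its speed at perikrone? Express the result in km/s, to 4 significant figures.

v ≈ 29.49 km/s

μ = GM = 6.674×10⁻¹¹ × 5.683×10²⁶ = 3.793×10¹⁶ m³/s².
r_p = 58230 + 14980 = 73210 km = 7.3210×10⁷ m.
r_a = 58230 + 324300 = 382530 km = 3.8253×10⁸ m.
Semi-major axis a = (r_p + r_a)/2 = 2.2787×10⁵ km = 2.279×10⁸ m.
Vis-viva: v² = μ(2/r − 1/a) = 3.793×10¹⁶ × (2.732×10⁻⁸ − 4.388×10⁻⁹) = 8.697×10⁸ m²/s².
v = 29490 m/s = 29.49 km/s.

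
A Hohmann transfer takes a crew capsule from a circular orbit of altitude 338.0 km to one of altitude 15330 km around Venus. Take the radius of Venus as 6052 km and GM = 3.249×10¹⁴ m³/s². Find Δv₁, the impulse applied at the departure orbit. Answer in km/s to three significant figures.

r₁ = 6052 + 338.0 = 6390.0 km = 6.3900×10⁶ m.
r₂ = 6052 + 15330 = 21382 km = 2.1382×10⁷ m.
Transfer ellipse a_t = (r₁ + r₂)/2 = 1.389×10⁷ m.
At r₁: circular v_c1 = √(μ/r₁) = 7131 m/s; transfer-periapsis v_p = √[μ(2/r₁ − 1/a_t)] = 8848 m/s.
Δv₁ = v_p − v_c1 = 1718 m/s.
= 1.718 km/s.

Δv ≈ 1.72 km/s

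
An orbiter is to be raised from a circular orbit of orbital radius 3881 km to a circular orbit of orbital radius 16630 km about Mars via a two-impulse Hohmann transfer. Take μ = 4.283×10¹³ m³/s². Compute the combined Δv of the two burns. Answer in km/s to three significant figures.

Δv_total ≈ 1.53 km/s

r₁ = 3881 km = 3.881×10⁶ m.
r₂ = 16630 km = 1.663×10⁷ m.
Transfer ellipse a_t = (r₁ + r₂)/2 = 1.026×10⁷ m.
At r₁: circular v_c1 = √(μ/r₁) = 3322 m/s; transfer-periapsis v_p = √[μ(2/r₁ − 1/a_t)] = 4230 m/s.
Δv₁ = v_p − v_c1 = 908.3 m/s.
At r₂: circular v_c2 = √(μ/r₂) = 1605 m/s; transfer-apoapsis v_a = √[μ(2/r₂ − 1/a_t)] = 987.2 m/s.
Δv₂ = v_c2 − v_a = 617.6 m/s.
Total Δv = Δv₁ + Δv₂ = 1526 m/s = 1.526 km/s.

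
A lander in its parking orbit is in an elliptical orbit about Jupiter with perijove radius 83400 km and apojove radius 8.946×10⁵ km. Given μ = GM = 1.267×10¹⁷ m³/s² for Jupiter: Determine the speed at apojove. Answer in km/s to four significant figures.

Semi-major axis a = (r_p + r_a)/2 = 4.8900×10⁵ km = 4.890×10⁸ m.
Vis-viva: v² = μ(2/r − 1/a) = 1.267×10¹⁷ × (2.236×10⁻⁹ − 2.045×10⁻⁹) = 2.415×10⁷ m²/s².
v = 4915 m/s = 4.915 km/s.

v ≈ 4.915 km/s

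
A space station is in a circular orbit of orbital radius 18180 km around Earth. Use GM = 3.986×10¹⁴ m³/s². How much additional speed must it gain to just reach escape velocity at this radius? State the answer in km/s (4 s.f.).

Δv ≈ 1.940 km/s

r = 18180 km = 1.818×10⁷ m.
Circular speed v_c = √(μ/r) = 4682 m/s.
Escape speed v_esc = √(2μ/r) = √2 × v_c = 6622 m/s.
Δv = v_esc − v_c = 1940 m/s = 1.940 km/s.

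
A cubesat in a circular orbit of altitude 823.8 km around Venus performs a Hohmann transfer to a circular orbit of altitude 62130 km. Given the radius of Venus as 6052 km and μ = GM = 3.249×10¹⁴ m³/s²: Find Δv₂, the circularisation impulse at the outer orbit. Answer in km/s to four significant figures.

r₁ = 6052 + 823.8 = 6875.8 km = 6.8758×10⁶ m.
r₂ = 6052 + 62130 = 68182 km = 6.8182×10⁷ m.
Transfer ellipse a_t = (r₁ + r₂)/2 = 3.753×10⁷ m.
At r₁: circular v_c1 = √(μ/r₁) = 6874 m/s; transfer-periapsis v_p = √[μ(2/r₁ − 1/a_t)] = 9265 m/s.
At r₂: circular v_c2 = √(μ/r₂) = 2183 m/s; transfer-apoapsis v_a = √[μ(2/r₂ − 1/a_t)] = 934.4 m/s.
Δv₂ = v_c2 − v_a = 1249 m/s.
= 1.249 km/s.

Δv ≈ 1.249 km/s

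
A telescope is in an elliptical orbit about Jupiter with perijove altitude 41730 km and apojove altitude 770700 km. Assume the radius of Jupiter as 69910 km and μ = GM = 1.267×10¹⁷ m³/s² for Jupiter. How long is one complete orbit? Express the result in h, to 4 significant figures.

r_p = 69910 + 41730 = 111640 km = 1.1164×10⁸ m.
r_a = 69910 + 770700 = 840610 km = 8.4061×10⁸ m.
Semi-major axis a = (r_p + r_a)/2 = (1.1164×10⁵ + 8.4061×10⁵)/2 = 4.7612×10⁵ km = 4.761×10⁸ m.
By Kepler's third law T = 2π√(a³/μ) = 2π × 2.919×10⁴ = 1.834×10⁵ s.
= 50.94 h.

T ≈ 50.94 h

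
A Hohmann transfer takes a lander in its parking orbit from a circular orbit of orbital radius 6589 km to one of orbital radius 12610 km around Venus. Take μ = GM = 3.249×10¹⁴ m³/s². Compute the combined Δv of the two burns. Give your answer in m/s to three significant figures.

r₁ = 6589 km = 6.589×10⁶ m.
r₂ = 12610 km = 1.261×10⁷ m.
Transfer ellipse a_t = (r₁ + r₂)/2 = 9.600×10⁶ m.
At r₁: circular v_c1 = √(μ/r₁) = 7022 m/s; transfer-periapsis v_p = √[μ(2/r₁ − 1/a_t)] = 8048 m/s.
Δv₁ = v_p − v_c1 = 1026 m/s.
At r₂: circular v_c2 = √(μ/r₂) = 5076 m/s; transfer-apoapsis v_a = √[μ(2/r₂ − 1/a_t)] = 4205 m/s.
Δv₂ = v_c2 − v_a = 870.6 m/s.
Total Δv = Δv₁ + Δv₂ = 1897 m/s.

Δv_total ≈ 1900 m/s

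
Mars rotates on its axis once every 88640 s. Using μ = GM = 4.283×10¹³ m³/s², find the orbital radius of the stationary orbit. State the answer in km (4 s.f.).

r_sync ≈ 20430 km

A synchronous orbit has period T, so by Kepler's third law a = (μT²/4π²)^(1/3).
μT²/4π² = 4.283×10¹³ × (8.864×10⁴)² / 39.48 = 8.524×10²¹ m³.
a = 2.043×10⁷ m = 20428 km.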